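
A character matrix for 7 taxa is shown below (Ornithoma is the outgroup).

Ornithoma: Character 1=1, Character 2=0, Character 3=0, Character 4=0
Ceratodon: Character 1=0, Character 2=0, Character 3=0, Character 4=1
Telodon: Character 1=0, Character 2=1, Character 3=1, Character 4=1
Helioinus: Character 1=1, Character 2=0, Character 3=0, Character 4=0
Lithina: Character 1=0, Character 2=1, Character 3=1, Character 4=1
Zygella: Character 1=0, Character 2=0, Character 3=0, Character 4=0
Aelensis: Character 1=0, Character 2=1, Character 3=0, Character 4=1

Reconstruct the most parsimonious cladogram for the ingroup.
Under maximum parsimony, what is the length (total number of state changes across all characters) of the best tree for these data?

Character polarity is set by the outgroup: the derived state is whichever differs from the outgroup's state, so for Character 1 the derived state is '0', and for the remaining characters it is '1'.
Only Aelensis, Ceratodon, Lithina, Telodon, and Zygella show the derived state '0' for Character 1, supporting them as a clade.
Character 2 (derived state '1') is shared by Aelensis, Lithina, and Telodon — a synapomorphy uniting that clade.
Character 3 (derived state '1') is shared by Lithina and Telodon — a synapomorphy uniting that clade.
Only Aelensis, Ceratodon, Lithina, and Telodon show the derived state '1' for Character 4, supporting them as a clade.
Most parsimonious ingroup topology: (((Ceratodon,((Lithina,Telodon),Aelensis)),Zygella),Helioinus).
Changes per character on this tree: Character 1: 1; Character 2: 1; Character 3: 1; Character 4: 1.
Total = 4.

4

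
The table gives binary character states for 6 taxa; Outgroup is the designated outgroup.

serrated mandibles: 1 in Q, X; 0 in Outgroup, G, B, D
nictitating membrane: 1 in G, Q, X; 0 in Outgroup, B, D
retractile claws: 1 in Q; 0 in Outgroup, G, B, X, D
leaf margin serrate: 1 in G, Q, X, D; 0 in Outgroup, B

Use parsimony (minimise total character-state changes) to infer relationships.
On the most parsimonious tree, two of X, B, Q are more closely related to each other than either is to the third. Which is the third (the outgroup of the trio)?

B

The outgroup has state '0' for every character, so '1' is the derived state throughout.
serrated mandibles (derived state '1') is shared by Q and X — a synapomorphy uniting that clade.
Only G, Q, and X show the derived state '1' for nictitating membrane, supporting them as a clade.
retractile claws (derived state '1') is unique to Q (autapomorphy; uninformative for grouping).
leaf margin serrate (derived state '1') is shared by D, G, Q, and X — a synapomorphy uniting that clade.
Most parsimonious ingroup topology: (((G,(Q,X)),D),B).
X and Q share a more recent common ancestor with each other than either does with B, so B is the least closely related of the three.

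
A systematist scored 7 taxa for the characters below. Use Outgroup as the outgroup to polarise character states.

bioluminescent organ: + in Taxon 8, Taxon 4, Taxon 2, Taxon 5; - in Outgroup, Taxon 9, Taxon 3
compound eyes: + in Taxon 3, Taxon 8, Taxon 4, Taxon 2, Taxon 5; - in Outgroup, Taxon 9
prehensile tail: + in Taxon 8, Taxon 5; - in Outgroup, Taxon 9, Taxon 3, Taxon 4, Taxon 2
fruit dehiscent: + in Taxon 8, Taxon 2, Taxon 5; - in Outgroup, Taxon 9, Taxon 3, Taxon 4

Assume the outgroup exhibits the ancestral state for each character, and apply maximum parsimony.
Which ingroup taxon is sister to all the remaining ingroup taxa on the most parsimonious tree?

The outgroup has state '-' for every character, so '+' is the derived state throughout.
bioluminescent organ: derived state '+' in Taxon 2, Taxon 4, Taxon 5, and Taxon 8 only — synapomorphy for {Taxon 2, Taxon 4, Taxon 5, Taxon 8}.
compound eyes: derived state '+' in Taxon 2, Taxon 3, Taxon 4, Taxon 5, and Taxon 8 only — synapomorphy for {Taxon 2, Taxon 3, Taxon 4, Taxon 5, Taxon 8}.
prehensile tail (derived state '+') is shared by Taxon 5 and Taxon 8 — a synapomorphy uniting that clade.
fruit dehiscent: derived state '+' in Taxon 2, Taxon 5, and Taxon 8 only — synapomorphy for {Taxon 2, Taxon 5, Taxon 8}.
Most parsimonious ingroup topology: (Taxon 9,(Taxon 3,(((Taxon 8,Taxon 5),Taxon 2),Taxon 4))).
Taxon 9 is sister to the clade containing all other ingroup taxa, so it is the earliest-diverging (most basal) ingroup lineage.

Taxon 9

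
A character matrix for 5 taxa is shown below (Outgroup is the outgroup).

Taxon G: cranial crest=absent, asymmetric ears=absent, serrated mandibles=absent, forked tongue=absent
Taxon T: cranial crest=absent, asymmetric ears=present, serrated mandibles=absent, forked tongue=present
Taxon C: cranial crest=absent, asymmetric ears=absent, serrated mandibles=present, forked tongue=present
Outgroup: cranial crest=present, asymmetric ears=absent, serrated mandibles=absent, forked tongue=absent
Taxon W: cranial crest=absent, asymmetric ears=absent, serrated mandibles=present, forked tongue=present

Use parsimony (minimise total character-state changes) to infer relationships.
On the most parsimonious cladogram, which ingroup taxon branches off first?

Character polarity is set by the outgroup: the derived state is whichever differs from the outgroup's state, so for cranial crest the derived state is 'absent', and for the remaining characters it is 'present'.
All ingroup taxa share the derived state 'absent' for cranial crest; it defines the ingroup but does not resolve relationships within it.
asymmetric ears: derived state 'present' in Taxon T only — an autapomorphy, so it tells us nothing about relationships among taxa.
serrated mandibles: derived state 'present' in Taxon C and Taxon W only — synapomorphy for {Taxon C, Taxon W}.
forked tongue: derived state 'present' in Taxon C, Taxon T, and Taxon W only — synapomorphy for {Taxon C, Taxon T, Taxon W}.
Most parsimonious ingroup topology: (((Taxon C,Taxon W),Taxon T),Taxon G).
Taxon G is sister to the clade containing all other ingroup taxa, so it is the earliest-diverging (most basal) ingroup lineage.

Taxon G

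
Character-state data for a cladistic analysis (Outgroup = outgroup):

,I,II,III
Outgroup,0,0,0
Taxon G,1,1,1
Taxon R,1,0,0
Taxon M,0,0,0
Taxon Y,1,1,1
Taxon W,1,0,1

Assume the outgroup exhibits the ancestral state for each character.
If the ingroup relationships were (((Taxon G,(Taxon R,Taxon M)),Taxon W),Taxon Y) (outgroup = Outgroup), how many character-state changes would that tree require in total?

Map each character onto (((Taxon G,(Taxon R,Taxon M)),Taxon W),Taxon Y) (rooted by Outgroup) and count the minimum state changes it requires (Fitch parsimony):
I: 2; II: 2; III: 2.
Total tree length = 6.

6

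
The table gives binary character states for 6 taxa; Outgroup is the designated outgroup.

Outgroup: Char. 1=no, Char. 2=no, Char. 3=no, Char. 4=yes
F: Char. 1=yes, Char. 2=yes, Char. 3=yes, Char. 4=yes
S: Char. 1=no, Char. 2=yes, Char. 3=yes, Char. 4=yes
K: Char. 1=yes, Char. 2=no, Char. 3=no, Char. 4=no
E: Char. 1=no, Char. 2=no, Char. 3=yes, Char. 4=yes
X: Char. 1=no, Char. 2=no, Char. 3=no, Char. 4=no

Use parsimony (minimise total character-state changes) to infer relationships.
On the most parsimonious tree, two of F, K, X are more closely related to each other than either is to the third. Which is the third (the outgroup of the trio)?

Character polarity is set by the outgroup: the derived state is whichever differs from the outgroup's state, so for Char. 4 the derived state is 'no', and for the remaining characters it is 'yes'.
Char. 1 (state 'yes') occurs in F and K but conflicts with the nesting implied by the other characters — most parsimoniously interpreted as homoplasy.
Only F and S show the derived state 'yes' for Char. 2, supporting them as a clade.
Only E, F, and S show the derived state 'yes' for Char. 3, supporting them as a clade.
Only K and X show the derived state 'no' for Char. 4, supporting them as a clade.
Most parsimonious ingroup topology: (((F,S),E),(K,X)).
K and X share a more recent common ancestor with each other than either does with F, so F is the least closely related of the three.

F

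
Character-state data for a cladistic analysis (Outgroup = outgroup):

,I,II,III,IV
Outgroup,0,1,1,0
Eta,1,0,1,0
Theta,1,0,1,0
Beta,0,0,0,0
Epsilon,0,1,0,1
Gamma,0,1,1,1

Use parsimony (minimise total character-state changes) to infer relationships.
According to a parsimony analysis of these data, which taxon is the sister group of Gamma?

Character polarity is set by the outgroup: the derived state is whichever differs from the outgroup's state, so for II, III the derived state is '0', and for the remaining characters it is '1'.
I (derived state '1') is shared by Eta and Theta — a synapomorphy uniting that clade.
Only Beta, Eta, and Theta show the derived state '0' for II, supporting them as a clade.
III (state '0') occurs in Beta and Epsilon but conflicts with the nesting implied by the other characters — most parsimoniously interpreted as homoplasy.
IV (derived state '1') is shared by Epsilon and Gamma — a synapomorphy uniting that clade.
Most parsimonious ingroup topology: (((Eta,Theta),Beta),(Epsilon,Gamma)).
Gamma and Epsilon form a cherry on this tree, so they are sister taxa.

Epsilon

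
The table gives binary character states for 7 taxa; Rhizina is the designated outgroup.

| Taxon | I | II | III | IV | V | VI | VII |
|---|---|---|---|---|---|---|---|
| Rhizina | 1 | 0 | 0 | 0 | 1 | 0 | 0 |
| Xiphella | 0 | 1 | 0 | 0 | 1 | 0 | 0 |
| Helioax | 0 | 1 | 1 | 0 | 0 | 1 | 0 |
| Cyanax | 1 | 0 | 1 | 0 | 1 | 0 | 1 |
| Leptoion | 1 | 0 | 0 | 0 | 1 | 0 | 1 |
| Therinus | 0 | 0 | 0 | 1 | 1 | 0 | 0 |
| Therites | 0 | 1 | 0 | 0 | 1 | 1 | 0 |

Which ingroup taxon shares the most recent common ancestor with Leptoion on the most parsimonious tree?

Character polarity is set by the outgroup: the derived state is whichever differs from the outgroup's state, so for I, V the derived state is '0', and for the remaining characters it is '1'.
I: derived state '0' in Helioax, Therinus, Therites, and Xiphella only — synapomorphy for {Helioax, Therinus, Therites, Xiphella}.
II (derived state '1') is shared by Helioax, Therites, and Xiphella — a synapomorphy uniting that clade.
III groups Cyanax and Helioax, which is incompatible with the clades supported by the remaining characters; treating it as convergent (homoplasy) costs fewer steps than any alternative tree.
IV (derived state '1') is unique to Therinus (autapomorphy; uninformative for grouping).
V (derived state '0') is unique to Helioax (autapomorphy; uninformative for grouping).
Only Helioax and Therites show the derived state '1' for VI, supporting them as a clade.
Only Cyanax and Leptoion show the derived state '1' for VII, supporting them as a clade.
Most parsimonious ingroup topology: (((Xiphella,(Helioax,Therites)),Therinus),(Cyanax,Leptoion)).
Leptoion and Cyanax form a cherry on this tree, so they are sister taxa.

Cyanax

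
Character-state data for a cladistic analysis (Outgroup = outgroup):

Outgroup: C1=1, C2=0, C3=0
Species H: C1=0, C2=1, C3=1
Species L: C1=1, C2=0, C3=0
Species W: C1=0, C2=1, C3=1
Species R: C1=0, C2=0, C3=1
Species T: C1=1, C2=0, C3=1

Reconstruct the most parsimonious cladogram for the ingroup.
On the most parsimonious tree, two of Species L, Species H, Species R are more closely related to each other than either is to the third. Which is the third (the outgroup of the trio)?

Character polarity is set by the outgroup: the derived state is whichever differs from the outgroup's state, so for C1 the derived state is '0', and for the remaining characters it is '1'.
C1: derived state '0' in Species H, Species R, and Species W only — synapomorphy for {Species H, Species R, Species W}.
C2 (derived state '1') is shared by Species H and Species W — a synapomorphy uniting that clade.
Only Species H, Species R, Species T, and Species W show the derived state '1' for C3, supporting them as a clade.
Most parsimonious ingroup topology: ((((Species H,Species W),Species R),Species T),Species L).
Species R and Species H share a more recent common ancestor with each other than either does with Species L, so Species L is the least closely related of the three.

Species L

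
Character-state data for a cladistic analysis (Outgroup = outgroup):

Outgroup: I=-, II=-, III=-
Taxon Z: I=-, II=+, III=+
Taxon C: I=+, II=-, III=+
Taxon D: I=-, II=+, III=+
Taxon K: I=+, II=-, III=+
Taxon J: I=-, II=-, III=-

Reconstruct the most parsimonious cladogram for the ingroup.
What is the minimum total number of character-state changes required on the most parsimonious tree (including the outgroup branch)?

3

The outgroup has state '-' for every character, so '+' is the derived state throughout.
I (derived state '+') is shared by Taxon C and Taxon K — a synapomorphy uniting that clade.
Only Taxon D and Taxon Z show the derived state '+' for II, supporting them as a clade.
III (derived state '+') is shared by Taxon C, Taxon D, Taxon K, and Taxon Z — a synapomorphy uniting that clade.
Most parsimonious ingroup topology: (((Taxon Z,Taxon D),(Taxon C,Taxon K)),Taxon J).
Changes per character on this tree: I: 1; II: 1; III: 1.
Total = 3.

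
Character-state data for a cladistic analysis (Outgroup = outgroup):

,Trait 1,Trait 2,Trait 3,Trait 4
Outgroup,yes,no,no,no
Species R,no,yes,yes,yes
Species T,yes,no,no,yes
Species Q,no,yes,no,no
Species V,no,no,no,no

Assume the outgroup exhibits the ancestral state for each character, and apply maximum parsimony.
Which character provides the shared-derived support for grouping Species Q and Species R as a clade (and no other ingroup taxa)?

Trait 2

Character polarity is set by the outgroup: the derived state is whichever differs from the outgroup's state, so for Trait 1 the derived state is 'no', and for the remaining characters it is 'yes'.
Trait 1: derived state 'no' in Species Q, Species R, and Species V only — synapomorphy for {Species Q, Species R, Species V}.
Only Species Q and Species R show the derived state 'yes' for Trait 2, supporting them as a clade.
Trait 3: derived state 'yes' in Species R only — an autapomorphy, so it tells us nothing about relationships among taxa.
Trait 4 (state 'yes') occurs in Species R and Species T but conflicts with the nesting implied by the other characters — most parsimoniously interpreted as homoplasy.
Most parsimonious ingroup topology: (((Species R,Species Q),Species V),Species T).
The clade {Species Q, Species R} is supported by Trait 2: its derived state 'yes' occurs in exactly those taxa and in no other taxon (including the outgroup).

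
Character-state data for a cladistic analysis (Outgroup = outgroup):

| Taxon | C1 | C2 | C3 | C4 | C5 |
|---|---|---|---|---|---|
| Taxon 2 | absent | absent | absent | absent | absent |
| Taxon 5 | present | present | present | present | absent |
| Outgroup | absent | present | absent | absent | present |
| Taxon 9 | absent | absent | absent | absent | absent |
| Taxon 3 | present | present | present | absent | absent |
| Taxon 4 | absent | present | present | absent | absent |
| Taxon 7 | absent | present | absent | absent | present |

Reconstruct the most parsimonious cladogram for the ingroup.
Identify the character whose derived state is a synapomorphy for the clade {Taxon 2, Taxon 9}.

C2

Character polarity is set by the outgroup: the derived state is whichever differs from the outgroup's state, so for C2, C5 the derived state is 'absent', and for the remaining characters it is 'present'.
Only Taxon 3 and Taxon 5 show the derived state 'present' for C1, supporting them as a clade.
Only Taxon 2 and Taxon 9 show the derived state 'absent' for C2, supporting them as a clade.
Only Taxon 3, Taxon 4, and Taxon 5 show the derived state 'present' for C3, supporting them as a clade.
C4: derived state 'present' in Taxon 5 only — an autapomorphy, so it tells us nothing about relationships among taxa.
Only Taxon 2, Taxon 3, Taxon 4, Taxon 5, and Taxon 9 show the derived state 'absent' for C5, supporting them as a clade.
Most parsimonious ingroup topology: (((Taxon 4,(Taxon 3,Taxon 5)),(Taxon 9,Taxon 2)),Taxon 7).
The clade {Taxon 2, Taxon 9} is supported by C2: its derived state 'absent' occurs in exactly those taxa and in no other taxon (including the outgroup).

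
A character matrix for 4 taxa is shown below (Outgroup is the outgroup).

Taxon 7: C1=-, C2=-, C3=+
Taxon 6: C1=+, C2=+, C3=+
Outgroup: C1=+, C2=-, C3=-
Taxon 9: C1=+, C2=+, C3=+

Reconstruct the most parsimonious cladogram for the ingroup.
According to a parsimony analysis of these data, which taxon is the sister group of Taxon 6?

Taxon 9

Character polarity is set by the outgroup: the derived state is whichever differs from the outgroup's state, so for C1 the derived state is '-', and for the remaining characters it is '+'.
C1: derived state '-' in Taxon 7 only — an autapomorphy, so it tells us nothing about relationships among taxa.
C2: derived state '+' in Taxon 6 and Taxon 9 only — synapomorphy for {Taxon 6, Taxon 9}.
All ingroup taxa share the derived state '+' for C3; it defines the ingroup but does not resolve relationships within it.
Most parsimonious ingroup topology: ((Taxon 9,Taxon 6),Taxon 7).
Taxon 6 and Taxon 9 form a cherry on this tree, so they are sister taxa.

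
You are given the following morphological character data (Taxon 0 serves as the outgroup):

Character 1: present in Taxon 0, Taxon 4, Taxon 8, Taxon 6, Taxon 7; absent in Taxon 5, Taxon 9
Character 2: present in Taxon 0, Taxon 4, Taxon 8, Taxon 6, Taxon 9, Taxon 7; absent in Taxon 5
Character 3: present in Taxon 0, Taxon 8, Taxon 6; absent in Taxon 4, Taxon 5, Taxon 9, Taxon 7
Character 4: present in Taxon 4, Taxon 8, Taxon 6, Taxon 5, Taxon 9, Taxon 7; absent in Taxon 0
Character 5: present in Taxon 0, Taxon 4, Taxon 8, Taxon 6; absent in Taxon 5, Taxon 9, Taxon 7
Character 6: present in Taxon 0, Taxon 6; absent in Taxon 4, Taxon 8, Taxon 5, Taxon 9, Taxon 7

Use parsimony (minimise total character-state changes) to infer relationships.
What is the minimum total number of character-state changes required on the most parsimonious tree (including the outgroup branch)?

6

Character polarity is set by the outgroup: the derived state is whichever differs from the outgroup's state, so for Character 1, Character 2, Character 3, Character 5, Character 6 the derived state is 'absent', and for the remaining characters it is 'present'.
Character 1 (derived state 'absent') is shared by Taxon 5 and Taxon 9 — a synapomorphy uniting that clade.
Character 2 (derived state 'absent') is unique to Taxon 5 (autapomorphy; uninformative for grouping).
Character 3 (derived state 'absent') is shared by Taxon 4, Taxon 5, Taxon 7, and Taxon 9 — a synapomorphy uniting that clade.
All ingroup taxa share the derived state 'present' for Character 4; it defines the ingroup but does not resolve relationships within it.
Character 5: derived state 'absent' in Taxon 5, Taxon 7, and Taxon 9 only — synapomorphy for {Taxon 5, Taxon 7, Taxon 9}.
Only Taxon 4, Taxon 5, Taxon 7, Taxon 8, and Taxon 9 show the derived state 'absent' for Character 6, supporting them as a clade.
Most parsimonious ingroup topology: (((Taxon 4,((Taxon 5,Taxon 9),Taxon 7)),Taxon 8),Taxon 6).
Changes per character on this tree: Character 1: 1; Character 2: 1; Character 3: 1; Character 4: 1; Character 5: 1; Character 6: 1.
Total = 6.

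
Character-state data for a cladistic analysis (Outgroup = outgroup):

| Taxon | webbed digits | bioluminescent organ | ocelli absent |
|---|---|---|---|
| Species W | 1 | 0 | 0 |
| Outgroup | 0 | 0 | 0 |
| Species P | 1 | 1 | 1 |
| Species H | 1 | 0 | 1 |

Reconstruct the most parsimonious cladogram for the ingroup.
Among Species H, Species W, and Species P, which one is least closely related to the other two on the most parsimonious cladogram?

Species W

The outgroup has state '0' for every character, so '1' is the derived state throughout.
webbed digits (derived state '1') is shared by all ingroup taxa — unites the whole ingroup.
bioluminescent organ: derived state '1' in Species P only — an autapomorphy, so it tells us nothing about relationships among taxa.
ocelli absent: derived state '1' in Species H and Species P only — synapomorphy for {Species H, Species P}.
Most parsimonious ingroup topology: (Species W,(Species H,Species P)).
Species H and Species P share a more recent common ancestor with each other than either does with Species W, so Species W is the least closely related of the three.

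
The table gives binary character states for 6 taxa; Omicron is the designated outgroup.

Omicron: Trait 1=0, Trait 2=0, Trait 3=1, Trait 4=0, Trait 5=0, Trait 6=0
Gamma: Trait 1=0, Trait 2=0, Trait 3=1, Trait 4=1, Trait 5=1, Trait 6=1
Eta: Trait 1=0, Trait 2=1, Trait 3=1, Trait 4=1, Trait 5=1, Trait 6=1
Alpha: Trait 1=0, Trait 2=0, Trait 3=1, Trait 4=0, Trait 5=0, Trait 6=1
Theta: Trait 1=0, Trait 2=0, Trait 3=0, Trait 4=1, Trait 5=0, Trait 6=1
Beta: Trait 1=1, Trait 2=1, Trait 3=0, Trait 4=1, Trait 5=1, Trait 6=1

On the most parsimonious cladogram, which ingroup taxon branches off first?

Character polarity is set by the outgroup: the derived state is whichever differs from the outgroup's state, so for Trait 3 the derived state is '0', and for the remaining characters it is '1'.
Trait 1: derived state '1' in Beta only — an autapomorphy, so it tells us nothing about relationships among taxa.
Trait 2: derived state '1' in Beta and Eta only — synapomorphy for {Beta, Eta}.
Trait 3 (state '0') occurs in Beta and Theta but conflicts with the nesting implied by the other characters — most parsimoniously interpreted as homoplasy.
Trait 4 (derived state '1') is shared by Beta, Eta, Gamma, and Theta — a synapomorphy uniting that clade.
Trait 5: derived state '1' in Beta, Eta, and Gamma only — synapomorphy for {Beta, Eta, Gamma}.
All ingroup taxa share the derived state '1' for Trait 6; it defines the ingroup but does not resolve relationships within it.
Most parsimonious ingroup topology: (((Gamma,(Eta,Beta)),Theta),Alpha).
Alpha is sister to the clade containing all other ingroup taxa, so it is the earliest-diverging (most basal) ingroup lineage.

Alpha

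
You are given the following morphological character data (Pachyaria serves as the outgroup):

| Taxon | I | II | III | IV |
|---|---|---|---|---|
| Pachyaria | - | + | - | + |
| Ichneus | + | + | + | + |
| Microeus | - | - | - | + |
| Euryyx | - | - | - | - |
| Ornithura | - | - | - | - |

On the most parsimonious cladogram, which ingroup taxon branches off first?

Ichneus

Character polarity is set by the outgroup: the derived state is whichever differs from the outgroup's state, so for II, IV the derived state is '-', and for the remaining characters it is '+'.
I: derived state '+' in Ichneus only — an autapomorphy, so it tells us nothing about relationships among taxa.
II (derived state '-') is shared by Euryyx, Microeus, and Ornithura — a synapomorphy uniting that clade.
III: derived state '+' in Ichneus only — an autapomorphy, so it tells us nothing about relationships among taxa.
IV: derived state '-' in Euryyx and Ornithura only — synapomorphy for {Euryyx, Ornithura}.
Most parsimonious ingroup topology: (Ichneus,(Microeus,(Euryyx,Ornithura))).
Ichneus is sister to the clade containing all other ingroup taxa, so it is the earliest-diverging (most basal) ingroup lineage.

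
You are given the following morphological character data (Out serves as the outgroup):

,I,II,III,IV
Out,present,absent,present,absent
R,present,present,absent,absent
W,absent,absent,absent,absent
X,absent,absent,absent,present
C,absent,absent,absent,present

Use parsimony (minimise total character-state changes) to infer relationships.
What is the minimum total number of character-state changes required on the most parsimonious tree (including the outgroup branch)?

4

Character polarity is set by the outgroup: the derived state is whichever differs from the outgroup's state, so for I, III the derived state is 'absent', and for the remaining characters it is 'present'.
I (derived state 'absent') is shared by C, W, and X — a synapomorphy uniting that clade.
II (derived state 'present') is unique to R (autapomorphy; uninformative for grouping).
III (derived state 'absent') is shared by all ingroup taxa — unites the whole ingroup.
IV: derived state 'present' in C and X only — synapomorphy for {C, X}.
Most parsimonious ingroup topology: (R,(W,(X,C))).
Changes per character on this tree: I: 1; II: 1; III: 1; IV: 1.
Total = 4.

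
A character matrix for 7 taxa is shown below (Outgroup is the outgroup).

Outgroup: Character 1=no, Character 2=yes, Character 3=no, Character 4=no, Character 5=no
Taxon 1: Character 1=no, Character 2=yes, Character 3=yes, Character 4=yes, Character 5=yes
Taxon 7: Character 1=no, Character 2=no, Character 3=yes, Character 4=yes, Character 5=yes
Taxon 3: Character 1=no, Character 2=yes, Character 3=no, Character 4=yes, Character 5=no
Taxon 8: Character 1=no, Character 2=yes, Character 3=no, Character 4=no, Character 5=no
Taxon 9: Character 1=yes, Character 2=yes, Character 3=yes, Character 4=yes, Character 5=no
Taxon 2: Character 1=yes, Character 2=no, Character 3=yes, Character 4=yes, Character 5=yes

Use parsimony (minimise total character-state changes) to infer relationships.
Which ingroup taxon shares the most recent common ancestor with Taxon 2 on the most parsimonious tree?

Character polarity is set by the outgroup: the derived state is whichever differs from the outgroup's state, so for Character 2 the derived state is 'no', and for the remaining characters it is 'yes'.
Character 1 groups Taxon 2 and Taxon 9, which is incompatible with the clades supported by the remaining characters; treating it as convergent (homoplasy) costs fewer steps than any alternative tree.
Character 2: derived state 'no' in Taxon 2 and Taxon 7 only — synapomorphy for {Taxon 2, Taxon 7}.
Character 3 (derived state 'yes') is shared by Taxon 1, Taxon 2, Taxon 7, and Taxon 9 — a synapomorphy uniting that clade.
Character 4 (derived state 'yes') is shared by Taxon 1, Taxon 2, Taxon 3, Taxon 7, and Taxon 9 — a synapomorphy uniting that clade.
Only Taxon 1, Taxon 2, and Taxon 7 show the derived state 'yes' for Character 5, supporting them as a clade.
Most parsimonious ingroup topology: ((((Taxon 1,(Taxon 7,Taxon 2)),Taxon 9),Taxon 3),Taxon 8).
Taxon 2 and Taxon 7 form a cherry on this tree, so they are sister taxa.

Taxon 7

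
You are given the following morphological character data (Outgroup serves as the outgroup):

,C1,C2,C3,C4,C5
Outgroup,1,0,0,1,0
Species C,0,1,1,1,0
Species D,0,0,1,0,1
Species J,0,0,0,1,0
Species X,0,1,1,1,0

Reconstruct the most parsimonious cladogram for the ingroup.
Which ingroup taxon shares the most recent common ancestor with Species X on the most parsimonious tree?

Species C

Character polarity is set by the outgroup: the derived state is whichever differs from the outgroup's state, so for C1, C4 the derived state is '0', and for the remaining characters it is '1'.
C1 (derived state '0') is shared by all ingroup taxa — unites the whole ingroup.
C2 (derived state '1') is shared by Species C and Species X — a synapomorphy uniting that clade.
C3 (derived state '1') is shared by Species C, Species D, and Species X — a synapomorphy uniting that clade.
C4 (derived state '0') is unique to Species D (autapomorphy; uninformative for grouping).
C5: derived state '1' in Species D only — an autapomorphy, so it tells us nothing about relationships among taxa.
Most parsimonious ingroup topology: (((Species C,Species X),Species D),Species J).
Species X and Species C form a cherry on this tree, so they are sister taxa.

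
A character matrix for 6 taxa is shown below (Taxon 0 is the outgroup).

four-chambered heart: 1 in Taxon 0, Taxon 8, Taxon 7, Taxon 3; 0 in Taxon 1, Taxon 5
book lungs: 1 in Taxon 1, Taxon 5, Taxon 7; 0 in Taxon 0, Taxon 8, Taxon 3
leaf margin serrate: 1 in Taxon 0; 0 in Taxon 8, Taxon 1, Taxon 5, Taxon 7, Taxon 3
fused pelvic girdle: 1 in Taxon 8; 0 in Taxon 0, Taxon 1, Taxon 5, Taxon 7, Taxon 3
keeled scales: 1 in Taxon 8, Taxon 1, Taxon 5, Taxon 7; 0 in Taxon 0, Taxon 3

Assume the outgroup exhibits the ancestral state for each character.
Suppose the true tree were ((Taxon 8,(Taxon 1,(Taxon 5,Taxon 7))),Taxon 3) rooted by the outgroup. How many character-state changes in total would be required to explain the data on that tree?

Map each character onto ((Taxon 8,(Taxon 1,(Taxon 5,Taxon 7))),Taxon 3) (rooted by Taxon 0) and count the minimum state changes it requires (Fitch parsimony):
four-chambered heart: 2; book lungs: 1; leaf margin serrate: 1; fused pelvic girdle: 1; keeled scales: 1.
Total tree length = 6.

6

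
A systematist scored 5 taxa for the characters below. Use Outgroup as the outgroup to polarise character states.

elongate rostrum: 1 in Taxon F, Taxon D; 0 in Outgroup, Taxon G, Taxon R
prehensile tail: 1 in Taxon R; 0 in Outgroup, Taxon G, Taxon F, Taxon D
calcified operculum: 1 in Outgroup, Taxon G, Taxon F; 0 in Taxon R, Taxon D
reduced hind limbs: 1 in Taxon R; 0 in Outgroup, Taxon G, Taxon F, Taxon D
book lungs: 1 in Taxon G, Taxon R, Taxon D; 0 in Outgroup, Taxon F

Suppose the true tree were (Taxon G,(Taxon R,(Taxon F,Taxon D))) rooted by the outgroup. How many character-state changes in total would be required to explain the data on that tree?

Map each character onto (Taxon G,(Taxon R,(Taxon F,Taxon D))) (rooted by Outgroup) and count the minimum state changes it requires (Fitch parsimony):
elongate rostrum: 1; prehensile tail: 1; calcified operculum: 2; reduced hind limbs: 1; book lungs: 2.
Total tree length = 7.

7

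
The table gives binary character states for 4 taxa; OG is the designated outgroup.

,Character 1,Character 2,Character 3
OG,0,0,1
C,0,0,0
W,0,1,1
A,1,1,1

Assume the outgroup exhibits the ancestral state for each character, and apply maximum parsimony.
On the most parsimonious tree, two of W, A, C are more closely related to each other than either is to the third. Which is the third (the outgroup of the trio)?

Character polarity is set by the outgroup: the derived state is whichever differs from the outgroup's state, so for Character 3 the derived state is '0', and for the remaining characters it is '1'.
Character 1: derived state '1' in A only — an autapomorphy, so it tells us nothing about relationships among taxa.
Character 2 (derived state '1') is shared by A and W — a synapomorphy uniting that clade.
Character 3 (derived state '0') is unique to C (autapomorphy; uninformative for grouping).
Most parsimonious ingroup topology: (C,(W,A)).
W and A share a more recent common ancestor with each other than either does with C, so C is the least closely related of the three.

C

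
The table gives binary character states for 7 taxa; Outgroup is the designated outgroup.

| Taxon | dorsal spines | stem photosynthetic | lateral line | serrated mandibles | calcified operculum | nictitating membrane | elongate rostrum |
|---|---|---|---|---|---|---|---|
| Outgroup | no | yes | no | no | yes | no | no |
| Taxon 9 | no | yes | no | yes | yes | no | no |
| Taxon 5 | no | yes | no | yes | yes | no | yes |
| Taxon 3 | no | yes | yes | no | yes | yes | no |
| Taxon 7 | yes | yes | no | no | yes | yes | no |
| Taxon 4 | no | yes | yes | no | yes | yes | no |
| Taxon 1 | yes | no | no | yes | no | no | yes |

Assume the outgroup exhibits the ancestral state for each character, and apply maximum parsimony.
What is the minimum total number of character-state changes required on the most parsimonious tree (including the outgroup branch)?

8

Character polarity is set by the outgroup: the derived state is whichever differs from the outgroup's state, so for stem photosynthetic, calcified operculum the derived state is 'no', and for the remaining characters it is 'yes'.
dorsal spines (state 'yes') occurs in Taxon 1 and Taxon 7 but conflicts with the nesting implied by the other characters — most parsimoniously interpreted as homoplasy.
stem photosynthetic: derived state 'no' in Taxon 1 only — an autapomorphy, so it tells us nothing about relationships among taxa.
Only Taxon 3 and Taxon 4 show the derived state 'yes' for lateral line, supporting them as a clade.
Only Taxon 1, Taxon 5, and Taxon 9 show the derived state 'yes' for serrated mandibles, supporting them as a clade.
calcified operculum: derived state 'no' in Taxon 1 only — an autapomorphy, so it tells us nothing about relationships among taxa.
Only Taxon 3, Taxon 4, and Taxon 7 show the derived state 'yes' for nictitating membrane, supporting them as a clade.
elongate rostrum (derived state 'yes') is shared by Taxon 1 and Taxon 5 — a synapomorphy uniting that clade.
Most parsimonious ingroup topology: ((Taxon 9,(Taxon 5,Taxon 1)),((Taxon 3,Taxon 4),Taxon 7)).
Changes per character on this tree: dorsal spines: 2; stem photosynthetic: 1; lateral line: 1; serrated mandibles: 1; calcified operculum: 1; nictitating membrane: 1; elongate rostrum: 1.
Total = 8.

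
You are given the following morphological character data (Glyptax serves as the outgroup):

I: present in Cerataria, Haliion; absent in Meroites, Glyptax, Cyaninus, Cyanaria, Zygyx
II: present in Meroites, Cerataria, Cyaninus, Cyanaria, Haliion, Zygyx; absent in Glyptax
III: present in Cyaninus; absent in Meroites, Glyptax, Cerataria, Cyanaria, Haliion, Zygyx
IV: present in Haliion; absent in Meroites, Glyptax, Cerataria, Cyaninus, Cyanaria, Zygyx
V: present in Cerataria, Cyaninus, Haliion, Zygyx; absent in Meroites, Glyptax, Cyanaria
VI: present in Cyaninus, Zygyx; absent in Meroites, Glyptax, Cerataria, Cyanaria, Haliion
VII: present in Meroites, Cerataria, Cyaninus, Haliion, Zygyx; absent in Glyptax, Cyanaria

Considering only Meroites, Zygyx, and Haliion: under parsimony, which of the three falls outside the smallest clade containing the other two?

Meroites

The outgroup has state 'absent' for every character, so 'present' is the derived state throughout.
Only Cerataria and Haliion show the derived state 'present' for I, supporting them as a clade.
II (derived state 'present') is shared by all ingroup taxa — unites the whole ingroup.
III (derived state 'present') is unique to Cyaninus (autapomorphy; uninformative for grouping).
IV: derived state 'present' in Haliion only — an autapomorphy, so it tells us nothing about relationships among taxa.
V: derived state 'present' in Cerataria, Cyaninus, Haliion, and Zygyx only — synapomorphy for {Cerataria, Cyaninus, Haliion, Zygyx}.
VI (derived state 'present') is shared by Cyaninus and Zygyx — a synapomorphy uniting that clade.
Only Cerataria, Cyaninus, Haliion, Meroites, and Zygyx show the derived state 'present' for VII, supporting them as a clade.
Most parsimonious ingroup topology: ((Meroites,((Haliion,Cerataria),(Cyaninus,Zygyx))),Cyanaria).
Zygyx and Haliion share a more recent common ancestor with each other than either does with Meroites, so Meroites is the least closely related of the three.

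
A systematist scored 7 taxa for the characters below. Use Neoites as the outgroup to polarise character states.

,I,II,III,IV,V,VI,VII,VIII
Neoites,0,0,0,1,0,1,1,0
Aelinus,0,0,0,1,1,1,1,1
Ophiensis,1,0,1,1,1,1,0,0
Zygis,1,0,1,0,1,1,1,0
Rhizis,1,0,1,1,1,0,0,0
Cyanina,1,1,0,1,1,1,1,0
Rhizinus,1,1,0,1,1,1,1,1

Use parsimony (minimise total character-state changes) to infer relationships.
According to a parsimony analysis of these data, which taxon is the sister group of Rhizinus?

Cyanina

Character polarity is set by the outgroup: the derived state is whichever differs from the outgroup's state, so for IV, VI, VII the derived state is '0', and for the remaining characters it is '1'.
I: derived state '1' in Cyanina, Ophiensis, Rhizinus, Rhizis, and Zygis only — synapomorphy for {Cyanina, Ophiensis, Rhizinus, Rhizis, Zygis}.
II (derived state '1') is shared by Cyanina and Rhizinus — a synapomorphy uniting that clade.
III: derived state '1' in Ophiensis, Rhizis, and Zygis only — synapomorphy for {Ophiensis, Rhizis, Zygis}.
IV (derived state '0') is unique to Zygis (autapomorphy; uninformative for grouping).
V (derived state '1') is shared by all ingroup taxa — unites the whole ingroup.
VI (derived state '0') is unique to Rhizis (autapomorphy; uninformative for grouping).
VII: derived state '0' in Ophiensis and Rhizis only — synapomorphy for {Ophiensis, Rhizis}.
VIII (state '1') occurs in Aelinus and Rhizinus but conflicts with the nesting implied by the other characters — most parsimoniously interpreted as homoplasy.
Most parsimonious ingroup topology: (Aelinus,(((Ophiensis,Rhizis),Zygis),(Cyanina,Rhizinus))).
Rhizinus and Cyanina form a cherry on this tree, so they are sister taxa.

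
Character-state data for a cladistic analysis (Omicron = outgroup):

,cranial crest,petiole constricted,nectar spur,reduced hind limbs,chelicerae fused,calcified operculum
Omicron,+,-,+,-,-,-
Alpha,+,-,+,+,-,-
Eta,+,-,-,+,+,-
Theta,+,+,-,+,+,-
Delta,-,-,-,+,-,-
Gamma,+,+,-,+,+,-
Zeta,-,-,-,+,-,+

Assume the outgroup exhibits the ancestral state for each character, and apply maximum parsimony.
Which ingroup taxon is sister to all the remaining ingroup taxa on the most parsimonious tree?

Character polarity is set by the outgroup: the derived state is whichever differs from the outgroup's state, so for cranial crest, nectar spur the derived state is '-', and for the remaining characters it is '+'.
cranial crest: derived state '-' in Delta and Zeta only — synapomorphy for {Delta, Zeta}.
Only Gamma and Theta show the derived state '+' for petiole constricted, supporting them as a clade.
Only Delta, Eta, Gamma, Theta, and Zeta show the derived state '-' for nectar spur, supporting them as a clade.
reduced hind limbs (derived state '+') is shared by all ingroup taxa — unites the whole ingroup.
chelicerae fused (derived state '+') is shared by Eta, Gamma, and Theta — a synapomorphy uniting that clade.
calcified operculum (derived state '+') is unique to Zeta (autapomorphy; uninformative for grouping).
Most parsimonious ingroup topology: (Alpha,((Eta,(Theta,Gamma)),(Delta,Zeta))).
Alpha is sister to the clade containing all other ingroup taxa, so it is the earliest-diverging (most basal) ingroup lineage.

Alpha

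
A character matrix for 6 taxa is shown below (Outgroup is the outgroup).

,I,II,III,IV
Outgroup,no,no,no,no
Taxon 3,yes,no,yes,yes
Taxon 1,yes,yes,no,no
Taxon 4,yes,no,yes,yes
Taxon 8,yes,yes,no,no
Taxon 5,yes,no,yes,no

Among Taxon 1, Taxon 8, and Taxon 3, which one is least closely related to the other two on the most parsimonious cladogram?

The outgroup has state 'no' for every character, so 'yes' is the derived state throughout.
All ingroup taxa share the derived state 'yes' for I; it defines the ingroup but does not resolve relationships within it.
Only Taxon 1 and Taxon 8 show the derived state 'yes' for II, supporting them as a clade.
III (derived state 'yes') is shared by Taxon 3, Taxon 4, and Taxon 5 — a synapomorphy uniting that clade.
IV: derived state 'yes' in Taxon 3 and Taxon 4 only — synapomorphy for {Taxon 3, Taxon 4}.
Most parsimonious ingroup topology: (((Taxon 3,Taxon 4),Taxon 5),(Taxon 1,Taxon 8)).
Taxon 8 and Taxon 1 share a more recent common ancestor with each other than either does with Taxon 3, so Taxon 3 is the least closely related of the three.

Taxon 3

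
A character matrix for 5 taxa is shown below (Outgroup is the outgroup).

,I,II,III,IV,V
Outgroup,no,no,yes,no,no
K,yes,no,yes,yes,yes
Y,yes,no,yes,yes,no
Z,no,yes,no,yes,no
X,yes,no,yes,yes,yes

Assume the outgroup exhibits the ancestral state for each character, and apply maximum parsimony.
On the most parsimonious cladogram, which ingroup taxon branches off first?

Character polarity is set by the outgroup: the derived state is whichever differs from the outgroup's state, so for III the derived state is 'no', and for the remaining characters it is 'yes'.
Only K, X, and Y show the derived state 'yes' for I, supporting them as a clade.
II (derived state 'yes') is unique to Z (autapomorphy; uninformative for grouping).
III: derived state 'no' in Z only — an autapomorphy, so it tells us nothing about relationships among taxa.
All ingroup taxa share the derived state 'yes' for IV; it defines the ingroup but does not resolve relationships within it.
Only K and X show the derived state 'yes' for V, supporting them as a clade.
Most parsimonious ingroup topology: (((K,X),Y),Z).
Z is sister to the clade containing all other ingroup taxa, so it is the earliest-diverging (most basal) ingroup lineage.

Z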